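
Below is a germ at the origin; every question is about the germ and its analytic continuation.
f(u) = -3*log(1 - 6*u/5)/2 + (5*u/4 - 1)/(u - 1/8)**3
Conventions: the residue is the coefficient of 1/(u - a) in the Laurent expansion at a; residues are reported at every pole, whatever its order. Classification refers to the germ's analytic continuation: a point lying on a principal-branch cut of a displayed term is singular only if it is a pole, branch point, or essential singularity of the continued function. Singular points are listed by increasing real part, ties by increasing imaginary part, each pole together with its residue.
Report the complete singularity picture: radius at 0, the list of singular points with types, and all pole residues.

Radius of convergence at 0: 1/8.
At 1/8: a pole of order 3; residue 0.
At 5/6: a logarithmic branch point.

Denominator factor (u - 1/8)^3: pole of order 3 at 1/8, modulus 1/8.
Branch term (-3/2)*log(1 - u/(5/6)): its argument vanishes at u = 5/6, a logarithmic branch point, modulus 5/6.
The radius of convergence is the smallest modulus among the singular points: 1/8.
The branch term is analytic at 1/8 and contributes nothing to the residue; only the rational part matters.
At the order-3 pole 1/8 set g(u) = (u - (1/8))^3*(rational part) = 5*u/4 - 1.
Order-3 pole: residue = g''(a)/2; g''(1/8) = 0, so the residue is 0.
List the singular points by increasing real part (a conjugate pair: the negative imaginary part first).


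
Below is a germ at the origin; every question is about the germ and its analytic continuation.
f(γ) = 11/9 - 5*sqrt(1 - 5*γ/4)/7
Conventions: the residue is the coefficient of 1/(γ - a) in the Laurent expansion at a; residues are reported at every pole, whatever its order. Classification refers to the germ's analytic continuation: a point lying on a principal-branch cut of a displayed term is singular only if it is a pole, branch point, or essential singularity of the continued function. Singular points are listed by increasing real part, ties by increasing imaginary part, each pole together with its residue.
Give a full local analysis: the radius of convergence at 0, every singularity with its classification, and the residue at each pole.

Branch term (-5/7)*sqrt(1 - γ/(4/5)): its argument vanishes at γ = 4/5, a square-root branch point, modulus 4/5.
The radius of convergence is the smallest modulus among the singular points: 4/5.

Radius of convergence at 0: 4/5.
At 4/5: an algebraic (square-root) branch point.


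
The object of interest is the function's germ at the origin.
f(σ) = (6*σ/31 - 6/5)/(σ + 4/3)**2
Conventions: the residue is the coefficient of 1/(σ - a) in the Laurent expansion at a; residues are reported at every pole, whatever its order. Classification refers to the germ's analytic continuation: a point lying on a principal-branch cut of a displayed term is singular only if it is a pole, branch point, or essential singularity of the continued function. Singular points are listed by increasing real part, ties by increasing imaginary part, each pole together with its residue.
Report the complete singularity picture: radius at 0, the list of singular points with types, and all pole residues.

Denominator factor (σ + 4/3)^2: pole of order 2 at -4/3, modulus 4/3.
The radius of convergence is the smallest modulus among the singular points: 4/3.
At the order-2 pole -4/3 set g(σ) = (σ - (-4/3))^2*f(σ) = 6*σ/31 - 6/5.
Order-2 pole: residue = g'(a); g'(-4/3) = 6/31, so the residue is 6/31.

Radius of convergence at 0: 4/3.
At -4/3: a pole of order 2; residue 6/31.


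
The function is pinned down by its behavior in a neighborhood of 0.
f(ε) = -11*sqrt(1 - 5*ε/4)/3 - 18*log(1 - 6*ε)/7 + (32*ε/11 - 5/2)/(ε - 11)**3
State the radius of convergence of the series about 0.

Denominator factor (ε - 11)^3: pole of order 3 at 11, modulus 11.
Branch term (-18/7)*log(1 - ε/(1/6)): its argument vanishes at ε = 1/6, a logarithmic branch point, modulus 1/6.
Branch term (-11/3)*sqrt(1 - ε/(4/5)): its argument vanishes at ε = 4/5, a square-root branch point, modulus 4/5.
The radius of convergence is the smallest modulus among the singular points: 1/6.

The radius of convergence is 1/6.


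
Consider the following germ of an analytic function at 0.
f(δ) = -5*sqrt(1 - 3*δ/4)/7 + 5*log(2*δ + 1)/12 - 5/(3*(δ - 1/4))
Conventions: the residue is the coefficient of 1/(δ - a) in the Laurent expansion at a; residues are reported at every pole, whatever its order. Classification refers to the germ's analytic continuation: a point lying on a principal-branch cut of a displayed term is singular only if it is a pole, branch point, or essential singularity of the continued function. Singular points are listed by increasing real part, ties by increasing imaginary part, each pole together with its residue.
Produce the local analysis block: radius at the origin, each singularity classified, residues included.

Denominator factor (δ - 1/4): pole of order 1 at 1/4, modulus 1/4.
Branch term (-5/7)*sqrt(1 - δ/(4/3)): its argument vanishes at δ = 4/3, a square-root branch point, modulus 4/3.
Branch term (5/12)*log(1 - δ/(-1/2)): its argument vanishes at δ = -1/2, a logarithmic branch point, modulus 1/2.
The radius of convergence is the smallest modulus among the singular points: 1/4.
The branch terms are analytic at 1/4 and contribute nothing to the residue; only the rational part matters.
At the order-1 pole 1/4 set g(δ) = (δ - (1/4))*(rational part) = -5/3.
Simple pole: residue = g(a) at a = 1/4, which is -5/3.
List the singular points by increasing real part (a conjugate pair: the negative imaginary part first).

Radius of convergence at 0: 1/4.
At -1/2: a logarithmic branch point.
At 1/4: a pole of order 1; residue -5/3.
At 4/3: an algebraic (square-root) branch point.


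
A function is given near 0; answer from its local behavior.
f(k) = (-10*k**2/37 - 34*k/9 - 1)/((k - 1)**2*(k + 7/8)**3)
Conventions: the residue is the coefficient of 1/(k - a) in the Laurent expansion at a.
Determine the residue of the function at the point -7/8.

The residue is -1068032/1873125.

At the order-3 pole -7/8 set g(k) = (k - (-7/8))^3*f(k) = (-10*k**2/37 - 34*k/9 - 1)/(k - 1)**2.
Order-3 pole: residue = g''(a)/2; g''(-7/8) = -2136064/1873125, so the residue is -1068032/1873125.


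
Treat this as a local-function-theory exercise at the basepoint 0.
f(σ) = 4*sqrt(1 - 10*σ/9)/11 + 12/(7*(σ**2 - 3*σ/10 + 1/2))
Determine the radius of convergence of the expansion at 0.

Denominator factor (σ**2 - 3*σ/10 + 1/2): discriminant -191/100, complex-conjugate roots (3/20) + ((1/20)*sqrt(191))*i and (3/20) - ((1/20)*sqrt(191))*i; poles of order 1, moduli (1/2)*sqrt(2) and (1/2)*sqrt(2).
Branch term (4/11)*sqrt(1 - σ/(9/10)): its argument vanishes at σ = 9/10, a square-root branch point, modulus 9/10.
The radius of convergence is the smallest modulus among the singular points: (1/2)*sqrt(2).

The radius of convergence is (1/2)*sqrt(2).


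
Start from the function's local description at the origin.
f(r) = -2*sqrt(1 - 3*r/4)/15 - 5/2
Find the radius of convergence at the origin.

Branch term (-2/15)*sqrt(1 - r/(4/3)): its argument vanishes at r = 4/3, a square-root branch point, modulus 4/3.
The radius of convergence is the smallest modulus among the singular points: 4/3.

The radius of convergence is 4/3.


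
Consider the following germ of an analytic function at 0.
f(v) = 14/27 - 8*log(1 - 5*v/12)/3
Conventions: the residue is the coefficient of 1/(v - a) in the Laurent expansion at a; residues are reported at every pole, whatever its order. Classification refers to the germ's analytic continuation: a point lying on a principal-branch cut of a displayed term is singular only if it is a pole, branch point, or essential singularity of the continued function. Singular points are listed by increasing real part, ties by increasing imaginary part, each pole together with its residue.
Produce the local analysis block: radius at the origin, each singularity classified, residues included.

Branch term (-8/3)*log(1 - v/(12/5)): its argument vanishes at v = 12/5, a logarithmic branch point, modulus 12/5.
The radius of convergence is the smallest modulus among the singular points: 12/5.

Radius of convergence at 0: 12/5.
At 12/5: a logarithmic branch point.


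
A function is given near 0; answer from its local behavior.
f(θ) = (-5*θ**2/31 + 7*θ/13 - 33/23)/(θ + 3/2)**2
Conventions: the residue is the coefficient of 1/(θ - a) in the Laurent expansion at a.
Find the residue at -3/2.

The residue is 412/403.

At the order-2 pole -3/2 set g(θ) = (θ - (-3/2))^2*f(θ) = -5*θ**2/31 + 7*θ/13 - 33/23.
Order-2 pole: residue = g'(a); g'(-3/2) = 412/403, so the residue is 412/403.


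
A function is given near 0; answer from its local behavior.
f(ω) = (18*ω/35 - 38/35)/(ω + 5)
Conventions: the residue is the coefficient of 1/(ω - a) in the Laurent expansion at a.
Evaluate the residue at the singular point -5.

The residue is -128/35.

At the order-1 pole -5 set g(ω) = (ω - (-5))*f(ω) = 18*ω/35 - 38/35.
Simple pole: residue = g(a) at a = -5, which is -128/35.


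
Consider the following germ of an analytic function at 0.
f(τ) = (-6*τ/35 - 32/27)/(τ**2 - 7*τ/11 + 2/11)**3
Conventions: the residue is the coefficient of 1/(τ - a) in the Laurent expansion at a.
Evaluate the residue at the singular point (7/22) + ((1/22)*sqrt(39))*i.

The residue is ((53908162/2669355)*sqrt(39))*i.

The factor τ**2 - 7*τ/11 + 2/11 splits as (τ - a)(τ - a') with a = (7/22) + ((1/22)*sqrt(39))*i, a' = (7/22) - ((1/22)*sqrt(39))*i. At the order-3 pole a set g(τ) = (τ - a)^3*f(τ) = [-6*τ/35 - 32/27] / (τ - a')^3.
Order-3 pole: residue = g''(a)/2; g''((7/22) + ((1/22)*sqrt(39))*i) = ((107816324/2669355)*sqrt(39))*i, so the residue is ((53908162/2669355)*sqrt(39))*i.


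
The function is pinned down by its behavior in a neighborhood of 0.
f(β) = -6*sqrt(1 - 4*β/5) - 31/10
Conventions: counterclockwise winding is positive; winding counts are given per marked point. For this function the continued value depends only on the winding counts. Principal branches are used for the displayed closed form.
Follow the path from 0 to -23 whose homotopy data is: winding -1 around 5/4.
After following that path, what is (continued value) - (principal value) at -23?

The rational part is single-valued and drops out of the difference; each branch term changes only by its own monodromy.
(-6)*sqrt(1 - β/(5/4)): winding -1 is odd, the square root flips sign, contributing -2*(-6)*sqrt(1 - (-23)/(5/4)) = -2*(-6)*sqrt(97/5) = (12/5)*sqrt(485).
Summing the contributions at β = -23 gives (12/5)*sqrt(485).

Continued minus principal equals (12/5)*sqrt(485).


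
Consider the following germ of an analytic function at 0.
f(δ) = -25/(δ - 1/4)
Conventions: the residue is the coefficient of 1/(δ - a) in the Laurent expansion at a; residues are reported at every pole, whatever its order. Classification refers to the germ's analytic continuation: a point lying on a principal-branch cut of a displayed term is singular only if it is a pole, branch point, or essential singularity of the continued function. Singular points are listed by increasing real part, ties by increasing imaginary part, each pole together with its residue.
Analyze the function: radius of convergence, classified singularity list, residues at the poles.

Denominator factor (δ - 1/4): pole of order 1 at 1/4, modulus 1/4.
The radius of convergence is the smallest modulus among the singular points: 1/4.
At the order-1 pole 1/4 set g(δ) = (δ - (1/4))*f(δ) = -25.
Simple pole: residue = g(a) at a = 1/4, which is -25.

Radius of convergence at 0: 1/4.
At 1/4: a pole of order 1; residue -25.


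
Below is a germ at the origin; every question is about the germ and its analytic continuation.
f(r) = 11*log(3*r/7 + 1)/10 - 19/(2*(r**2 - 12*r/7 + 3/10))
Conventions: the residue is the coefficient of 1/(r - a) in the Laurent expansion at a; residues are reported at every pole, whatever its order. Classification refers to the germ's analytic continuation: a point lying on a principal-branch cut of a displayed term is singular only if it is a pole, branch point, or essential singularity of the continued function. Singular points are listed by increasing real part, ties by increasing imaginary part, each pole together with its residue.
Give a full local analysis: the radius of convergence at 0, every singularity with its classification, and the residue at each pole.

Denominator factor (r**2 - 12*r/7 + 3/10): discriminant 426/245, real irrational roots 6/7 + (1/70)*sqrt(2130) and 6/7 - (1/70)*sqrt(2130); poles of order 1, moduli 6/7 + (1/70)*sqrt(2130) and 6/7 - (1/70)*sqrt(2130).
Branch term (11/10)*log(1 - r/(-7/3)): its argument vanishes at r = -7/3, a logarithmic branch point, modulus 7/3.
The radius of convergence is the smallest modulus among the singular points: 6/7 - (1/70)*sqrt(2130).
The branch term is analytic at 6/7 - (1/70)*sqrt(2130) and contributes nothing to the residue; only the rational part matters.
The factor r**2 - 12*r/7 + 3/10 splits as (r - a)(r - a') with a = 6/7 - (1/70)*sqrt(2130), a' = 6/7 + (1/70)*sqrt(2130). At the order-1 pole a set g(r) = (r - a)*(rational part) = [-19/2] / (r - a').
Simple pole: residue = g(a) at a = 6/7 - (1/70)*sqrt(2130), which is (133/852)*sqrt(2130).
The branch term is analytic at 6/7 + (1/70)*sqrt(2130) and contributes nothing to the residue; only the rational part matters.
The factor r**2 - 12*r/7 + 3/10 splits as (r - a)(r - a') with a = 6/7 + (1/70)*sqrt(2130), a' = 6/7 - (1/70)*sqrt(2130). At the order-1 pole a set g(r) = (r - a)*(rational part) = [-19/2] / (r - a').
Simple pole: residue = g(a) at a = 6/7 + (1/70)*sqrt(2130), which is -(133/852)*sqrt(2130).
List the singular points by increasing real part (a conjugate pair: the negative imaginary part first).

Radius of convergence at 0: 6/7 - (1/70)*sqrt(2130).
At -7/3: a logarithmic branch point.
At 6/7 - (1/70)*sqrt(2130): a pole of order 1; residue (133/852)*sqrt(2130).
At 6/7 + (1/70)*sqrt(2130): a pole of order 1; residue -(133/852)*sqrt(2130).


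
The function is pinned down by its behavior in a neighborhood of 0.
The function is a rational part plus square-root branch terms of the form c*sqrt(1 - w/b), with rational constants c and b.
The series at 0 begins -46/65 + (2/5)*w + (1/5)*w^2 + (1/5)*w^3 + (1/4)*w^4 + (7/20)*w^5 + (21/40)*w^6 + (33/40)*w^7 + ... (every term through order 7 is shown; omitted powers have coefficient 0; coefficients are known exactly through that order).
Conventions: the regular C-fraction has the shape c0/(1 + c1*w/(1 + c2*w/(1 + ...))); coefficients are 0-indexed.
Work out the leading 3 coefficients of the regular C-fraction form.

The regular C-fraction coefficients are [-46/65, 13/23, -49/46].

Taylor coefficients (read off): a_0 = -46/65, a_1 = 2/5, a_2 = 1/5.
c0 = a_0 = -46/65. Peel one level at a time: if S = 1 + c*w/S' with S'(0) = 1, then c is the w-coefficient of S and S' = c*w/(S - 1).
S_1 = c0/f = 1 + (13/23)*w + (637/1058)*w^2 + ...; c1 = 13/23.
S_2 = c1*w/(S_1 - 1) = 1 + (-49/46)*w + ...; c2 = -49/46.


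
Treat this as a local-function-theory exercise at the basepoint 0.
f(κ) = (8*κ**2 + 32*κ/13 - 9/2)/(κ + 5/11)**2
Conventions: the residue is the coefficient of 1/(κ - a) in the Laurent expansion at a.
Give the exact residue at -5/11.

At the order-2 pole -5/11 set g(κ) = (κ - (-5/11))^2*f(κ) = 8*κ**2 + 32*κ/13 - 9/2.
Order-2 pole: residue = g'(a); g'(-5/11) = -688/143, so the residue is -688/143.

The residue is -688/143.


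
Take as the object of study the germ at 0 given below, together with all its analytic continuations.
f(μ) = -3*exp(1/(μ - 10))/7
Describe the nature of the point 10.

The point is an essential singularity.

The exponent 1/(μ - (10)) has a pole at 10, so exp(1/(μ - (10))) takes every nonzero value near it: an essential singularity (not a pole of any order).


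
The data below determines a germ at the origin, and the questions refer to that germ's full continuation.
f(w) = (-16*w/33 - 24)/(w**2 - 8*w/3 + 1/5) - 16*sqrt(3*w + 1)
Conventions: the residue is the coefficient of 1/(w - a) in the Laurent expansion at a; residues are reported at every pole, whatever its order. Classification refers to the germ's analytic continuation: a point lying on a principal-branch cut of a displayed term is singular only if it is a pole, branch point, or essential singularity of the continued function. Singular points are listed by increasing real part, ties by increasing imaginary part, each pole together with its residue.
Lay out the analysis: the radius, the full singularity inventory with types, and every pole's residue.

Denominator factor (w**2 - 8*w/3 + 1/5): discriminant 284/45, real irrational roots 4/3 + (1/15)*sqrt(355) and 4/3 - (1/15)*sqrt(355); poles of order 1, moduli 4/3 + (1/15)*sqrt(355) and 4/3 - (1/15)*sqrt(355).
Branch term (-16)*sqrt(1 - w/(-1/3)): its argument vanishes at w = -1/3, a square-root branch point, modulus 1/3.
The radius of convergence is the smallest modulus among the singular points: 4/3 - (1/15)*sqrt(355).
The branch term is analytic at 4/3 - (1/15)*sqrt(355) and contributes nothing to the residue; only the rational part matters.
The factor w**2 - 8*w/3 + 1/5 splits as (w - a)(w - a') with a = 4/3 - (1/15)*sqrt(355), a' = 4/3 + (1/15)*sqrt(355). At the order-1 pole a set g(w) = (w - a)*(rational part) = [-16*w/33 - 24] / (w - a').
Simple pole: residue = g(a) at a = 4/3 - (1/15)*sqrt(355), which is -8/33 + (1220/2343)*sqrt(355).
The branch term is analytic at 4/3 + (1/15)*sqrt(355) and contributes nothing to the residue; only the rational part matters.
The factor w**2 - 8*w/3 + 1/5 splits as (w - a)(w - a') with a = 4/3 + (1/15)*sqrt(355), a' = 4/3 - (1/15)*sqrt(355). At the order-1 pole a set g(w) = (w - a)*(rational part) = [-16*w/33 - 24] / (w - a').
Simple pole: residue = g(a) at a = 4/3 + (1/15)*sqrt(355), which is -8/33 - (1220/2343)*sqrt(355).
List the singular points by increasing real part (a conjugate pair: the negative imaginary part first).

Radius of convergence at 0: 4/3 - (1/15)*sqrt(355).
At -1/3: an algebraic (square-root) branch point.
At 4/3 - (1/15)*sqrt(355): a pole of order 1; residue -8/33 + (1220/2343)*sqrt(355).
At 4/3 + (1/15)*sqrt(355): a pole of order 1; residue -8/33 - (1220/2343)*sqrt(355).


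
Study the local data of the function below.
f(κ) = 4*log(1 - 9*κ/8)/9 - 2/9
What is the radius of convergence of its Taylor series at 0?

The radius of convergence is 8/9.

Branch term (4/9)*log(1 - κ/(8/9)): its argument vanishes at κ = 8/9, a logarithmic branch point, modulus 8/9.
The radius of convergence is the smallest modulus among the singular points: 8/9.


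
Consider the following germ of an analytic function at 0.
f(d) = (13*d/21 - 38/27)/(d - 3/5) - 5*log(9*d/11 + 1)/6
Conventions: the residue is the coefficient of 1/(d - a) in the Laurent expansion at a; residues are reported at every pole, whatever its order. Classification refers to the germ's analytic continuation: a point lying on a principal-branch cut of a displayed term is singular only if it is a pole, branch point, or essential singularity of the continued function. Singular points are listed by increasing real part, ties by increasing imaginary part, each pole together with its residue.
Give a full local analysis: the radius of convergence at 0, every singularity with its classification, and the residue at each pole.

Denominator factor (d - 3/5): pole of order 1 at 3/5, modulus 3/5.
Branch term (-5/6)*log(1 - d/(-11/9)): its argument vanishes at d = -11/9, a logarithmic branch point, modulus 11/9.
The radius of convergence is the smallest modulus among the singular points: 3/5.
The branch term is analytic at 3/5 and contributes nothing to the residue; only the rational part matters.
At the order-1 pole 3/5 set g(d) = (d - (3/5))*(rational part) = 13*d/21 - 38/27.
Simple pole: residue = g(a) at a = 3/5, which is -979/945.
List the singular points by increasing real part (a conjugate pair: the negative imaginary part first).

Radius of convergence at 0: 3/5.
At -11/9: a logarithmic branch point.
At 3/5: a pole of order 1; residue -979/945.


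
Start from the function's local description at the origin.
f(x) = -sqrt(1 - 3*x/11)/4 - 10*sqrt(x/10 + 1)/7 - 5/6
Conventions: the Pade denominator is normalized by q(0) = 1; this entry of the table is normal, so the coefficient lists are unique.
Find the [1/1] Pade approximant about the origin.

Taylor coefficients needed (expand at 0): a_0 = -211/84, a_1 = -23/616, a_2 = 557/135520.
Write the denominator as Q(x) = 1 + q1*x. Requiring Q*f - P = O(x^3) with deg P <= 1 kills the coefficients of x^2..x^2 in Q*f:
  x^2: a_2 + q1*a_1 = 0, i.e. 557/135520 + (-23/616)*q1 = 0.
Solving this linear system: q1 = 557/5060.
The numerator is Q*f truncated at degree 1: P0 = a_0 = -211/84; P1 = a_1 + q1*a_0 = -12127/38640.

The Pade approximant has numerator coefficients [-211/84, -12127/38640]; denominator coefficients [1, 557/5060].


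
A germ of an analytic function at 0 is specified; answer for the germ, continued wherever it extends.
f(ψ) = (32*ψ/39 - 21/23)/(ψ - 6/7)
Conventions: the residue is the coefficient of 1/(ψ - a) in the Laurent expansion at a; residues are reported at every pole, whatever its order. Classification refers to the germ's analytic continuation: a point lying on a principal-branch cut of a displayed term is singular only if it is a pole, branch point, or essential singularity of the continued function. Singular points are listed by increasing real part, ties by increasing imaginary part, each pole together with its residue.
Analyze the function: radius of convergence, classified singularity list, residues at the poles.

Radius of convergence at 0: 6/7.
At 6/7: a pole of order 1; residue -439/2093.

Denominator factor (ψ - 6/7): pole of order 1 at 6/7, modulus 6/7.
The radius of convergence is the smallest modulus among the singular points: 6/7.
At the order-1 pole 6/7 set g(ψ) = (ψ - (6/7))*f(ψ) = 32*ψ/39 - 21/23.
Simple pole: residue = g(a) at a = 6/7, which is -439/2093.


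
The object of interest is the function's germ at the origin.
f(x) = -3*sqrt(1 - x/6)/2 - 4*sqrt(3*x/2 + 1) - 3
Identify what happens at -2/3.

The term (-4)*sqrt(1 - x/(-2/3)) has argument 1 - -2/3/(-2/3) = 0 at -2/3: a square-root (algebraic, two-sheeted) branch point; the remaining terms are analytic or single-valued there.

The point is an algebraic (square-root) branch point.


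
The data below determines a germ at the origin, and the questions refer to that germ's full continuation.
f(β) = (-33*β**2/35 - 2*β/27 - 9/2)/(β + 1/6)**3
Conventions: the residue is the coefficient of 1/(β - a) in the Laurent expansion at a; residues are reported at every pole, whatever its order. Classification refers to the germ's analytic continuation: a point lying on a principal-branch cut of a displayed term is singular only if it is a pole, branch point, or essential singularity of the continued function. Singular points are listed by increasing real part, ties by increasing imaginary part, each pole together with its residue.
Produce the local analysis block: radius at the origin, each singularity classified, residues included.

Denominator factor (β + 1/6)^3: pole of order 3 at -1/6, modulus 1/6.
The radius of convergence is the smallest modulus among the singular points: 1/6.
At the order-3 pole -1/6 set g(β) = (β - (-1/6))^3*f(β) = -33*β**2/35 - 2*β/27 - 9/2.
Order-3 pole: residue = g''(a)/2; g''(-1/6) = -66/35, so the residue is -33/35.

Radius of convergence at 0: 1/6.
At -1/6: a pole of order 3; residue -33/35.


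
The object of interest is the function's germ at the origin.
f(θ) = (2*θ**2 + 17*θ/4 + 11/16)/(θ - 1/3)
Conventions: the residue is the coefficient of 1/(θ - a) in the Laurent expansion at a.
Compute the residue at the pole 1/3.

At the order-1 pole 1/3 set g(θ) = (θ - (1/3))*f(θ) = 2*θ**2 + 17*θ/4 + 11/16.
Simple pole: residue = g(a) at a = 1/3, which is 335/144.

The residue is 335/144.


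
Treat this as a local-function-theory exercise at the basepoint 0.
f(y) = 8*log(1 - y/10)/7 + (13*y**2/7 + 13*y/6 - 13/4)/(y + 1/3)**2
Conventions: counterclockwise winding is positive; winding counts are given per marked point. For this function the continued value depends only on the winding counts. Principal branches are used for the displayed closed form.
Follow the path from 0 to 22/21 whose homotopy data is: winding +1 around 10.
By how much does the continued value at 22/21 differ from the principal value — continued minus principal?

Continued minus principal equals (16/7)*pi*i.

The rational part is single-valued and drops out of the difference; each branch term changes only by its own monodromy.
(8/7)*log(1 - y/(10)): each positive loop around 10 adds 2*pi*i to the log, so winding +1 contributes (8/7)*(1)*2*pi*i = (16/7)*pi*i.
Summing the contributions at y = 22/21 gives (16/7)*pi*i.


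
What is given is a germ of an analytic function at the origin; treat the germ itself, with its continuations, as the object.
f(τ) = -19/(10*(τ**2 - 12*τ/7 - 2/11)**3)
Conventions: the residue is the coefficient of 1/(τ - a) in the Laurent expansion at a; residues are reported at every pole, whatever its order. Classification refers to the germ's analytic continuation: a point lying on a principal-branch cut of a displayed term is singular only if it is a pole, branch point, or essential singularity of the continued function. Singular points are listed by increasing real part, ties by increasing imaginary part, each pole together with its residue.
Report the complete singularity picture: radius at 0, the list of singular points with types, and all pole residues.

Radius of convergence at 0: -6/7 + (1/77)*sqrt(5434).
At 6/7 - (1/77)*sqrt(5434): a pole of order 3; residue (6100941/1015189760)*sqrt(5434).
At 6/7 + (1/77)*sqrt(5434): a pole of order 3; residue -(6100941/1015189760)*sqrt(5434).

Denominator factor (τ**2 - 12*τ/7 - 2/11)^3: discriminant 1976/539, real irrational roots 6/7 + (1/77)*sqrt(5434) and 6/7 - (1/77)*sqrt(5434); poles of order 3, moduli 6/7 + (1/77)*sqrt(5434) and -6/7 + (1/77)*sqrt(5434).
The radius of convergence is the smallest modulus among the singular points: -6/7 + (1/77)*sqrt(5434).
The factor τ**2 - 12*τ/7 - 2/11 splits as (τ - a)(τ - a') with a = 6/7 - (1/77)*sqrt(5434), a' = 6/7 + (1/77)*sqrt(5434). At the order-3 pole a set g(τ) = (τ - a)^3*f(τ) = [-19/10] / (τ - a')^3.
Order-3 pole: residue = g''(a)/2; g''(6/7 - (1/77)*sqrt(5434)) = (6100941/507594880)*sqrt(5434), so the residue is (6100941/1015189760)*sqrt(5434).
The factor τ**2 - 12*τ/7 - 2/11 splits as (τ - a)(τ - a') with a = 6/7 + (1/77)*sqrt(5434), a' = 6/7 - (1/77)*sqrt(5434). At the order-3 pole a set g(τ) = (τ - a)^3*f(τ) = [-19/10] / (τ - a')^3.
Order-3 pole: residue = g''(a)/2; g''(6/7 + (1/77)*sqrt(5434)) = -(6100941/507594880)*sqrt(5434), so the residue is -(6100941/1015189760)*sqrt(5434).
List the singular points by increasing real part (a conjugate pair: the negative imaginary part first).


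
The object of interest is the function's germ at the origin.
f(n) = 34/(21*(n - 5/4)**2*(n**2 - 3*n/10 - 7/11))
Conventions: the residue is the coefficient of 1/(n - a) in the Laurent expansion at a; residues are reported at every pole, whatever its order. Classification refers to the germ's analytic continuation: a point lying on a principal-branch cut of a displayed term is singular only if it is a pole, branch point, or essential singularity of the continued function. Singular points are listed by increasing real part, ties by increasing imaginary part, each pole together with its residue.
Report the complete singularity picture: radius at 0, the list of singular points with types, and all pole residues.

Denominator factor (n**2 - 3*n/10 - 7/11): discriminant 2899/1100, real irrational roots 3/20 + (1/220)*sqrt(31889) and 3/20 - (1/220)*sqrt(31889); poles of order 1, moduli 3/20 + (1/220)*sqrt(31889) and -3/20 + (1/220)*sqrt(31889).
Denominator factor (n - 5/4)^2: pole of order 2 at 5/4, modulus 5/4.
The radius of convergence is the smallest modulus among the singular points: -3/20 + (1/220)*sqrt(31889).
The factor n**2 - 3*n/10 - 7/11 splits as (n - a)(n - a') with a = 3/20 - (1/220)*sqrt(31889), a' = 3/20 + (1/220)*sqrt(31889). At the order-1 pole a set g(n) = (n - a)*f(n) = [34/(21*(n - 5/4)**2)] / (n - a').
Simple pole: residue = g(a) at a = 3/20 - (1/220)*sqrt(31889), which is 5792512/987945 - (32804288/954684185)*sqrt(31889).
The factor n**2 - 3*n/10 - 7/11 splits as (n - a)(n - a') with a = 3/20 + (1/220)*sqrt(31889), a' = 3/20 - (1/220)*sqrt(31889). At the order-1 pole a set g(n) = (n - a)*f(n) = [34/(21*(n - 5/4)**2)] / (n - a').
Simple pole: residue = g(a) at a = 3/20 + (1/220)*sqrt(31889), which is 5792512/987945 + (32804288/954684185)*sqrt(31889).
At the order-2 pole 5/4 set g(n) = (n - (5/4))^2*f(n) = 34/(21*(n**2 - 3*n/10 - 7/11)).
Order-2 pole: residue = g'(a); g'(5/4) = -11585024/987945, so the residue is -11585024/987945.
List the singular points by increasing real part (a conjugate pair: the negative imaginary part first).

Radius of convergence at 0: -3/20 + (1/220)*sqrt(31889).
At 3/20 - (1/220)*sqrt(31889): a pole of order 1; residue 5792512/987945 - (32804288/954684185)*sqrt(31889).
At 3/20 + (1/220)*sqrt(31889): a pole of order 1; residue 5792512/987945 + (32804288/954684185)*sqrt(31889).
At 5/4: a pole of order 2; residue -11585024/987945.


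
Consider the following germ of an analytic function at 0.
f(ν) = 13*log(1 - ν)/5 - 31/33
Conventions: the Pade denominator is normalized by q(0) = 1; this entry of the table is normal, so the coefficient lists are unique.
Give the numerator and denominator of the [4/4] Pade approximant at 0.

The Pade approximant has numerator coefficients [-31/33, -119/165, 2073/770, -1549/1155, 653/4620]; denominator coefficients [1, -2, 9/7, -2/7, 1/70].

Taylor coefficients needed (expand at 0): a_0 = -31/33, a_1 = -13/5, a_2 = -13/10, a_3 = -13/15, a_4 = -13/20, a_5 = -13/25, a_6 = -13/30, a_7 = -13/35, a_8 = -13/40.
Write the denominator as Q(ν) = 1 + q1*ν + q2*ν^2 + q3*ν^3 + q4*ν^4. Requiring Q*f - P = O(ν^9) with deg P <= 4 kills the coefficients of ν^5..ν^8 in Q*f:
  ν^5: a_5 + q1*a_4 + q2*a_3 + q3*a_2 + q4*a_1 = 0, i.e. -13/25 + (-13/20)*q1 + (-13/15)*q2 + (-13/10)*q3 + (-13/5)*q4 = 0.
  ν^6: a_6 + q1*a_5 + q2*a_4 + q3*a_3 + q4*a_2 = 0, i.e. -13/30 + (-13/25)*q1 + (-13/20)*q2 + (-13/15)*q3 + (-13/10)*q4 = 0.
  ν^7: a_7 + q1*a_6 + q2*a_5 + q3*a_4 + q4*a_3 = 0, i.e. -13/35 + (-13/30)*q1 + (-13/25)*q2 + (-13/20)*q3 + (-13/15)*q4 = 0.
  ν^8: a_8 + q1*a_7 + q2*a_6 + q3*a_5 + q4*a_4 = 0, i.e. -13/40 + (-13/35)*q1 + (-13/30)*q2 + (-13/25)*q3 + (-13/20)*q4 = 0.
Solving this linear system: q1 = -2, q2 = 9/7, q3 = -2/7, q4 = 1/70.
The numerator is Q*f truncated at degree 4: P0 = a_0 = -31/33; P1 = a_1 + q1*a_0 = -119/165; P2 = a_2 + q1*a_1 + q2*a_0 = 2073/770; P3 = a_3 + q1*a_2 + q2*a_1 + q3*a_0 = -1549/1155; P4 = a_4 + q1*a_3 + q2*a_2 + q3*a_1 + q4*a_0 = 653/4620.


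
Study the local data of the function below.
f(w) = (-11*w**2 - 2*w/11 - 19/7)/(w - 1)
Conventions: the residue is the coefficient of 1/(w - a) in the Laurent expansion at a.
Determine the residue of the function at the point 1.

The residue is -1070/77.

At the order-1 pole 1 set g(w) = (w - (1))*f(w) = -11*w**2 - 2*w/11 - 19/7.
Simple pole: residue = g(a) at a = 1, which is -1070/77.


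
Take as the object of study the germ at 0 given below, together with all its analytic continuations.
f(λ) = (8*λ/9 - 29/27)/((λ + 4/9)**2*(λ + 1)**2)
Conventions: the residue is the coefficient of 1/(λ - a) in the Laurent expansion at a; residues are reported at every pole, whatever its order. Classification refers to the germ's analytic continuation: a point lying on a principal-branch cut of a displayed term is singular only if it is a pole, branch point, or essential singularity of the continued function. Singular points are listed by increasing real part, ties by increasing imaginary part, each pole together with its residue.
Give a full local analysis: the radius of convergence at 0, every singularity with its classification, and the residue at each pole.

Denominator factor (λ + 1)^2: pole of order 2 at -1, modulus 1.
Denominator factor (λ + 4/9)^2: pole of order 2 at -4/9, modulus 4/9.
The radius of convergence is the smallest modulus among the singular points: 4/9.
At the order-2 pole -1 set g(λ) = (λ - (-1))^2*f(λ) = (8*λ/9 - 29/27)/(λ + 4/9)**2.
Order-2 pole: residue = g'(a); g'(-1) = -2502/125, so the residue is -2502/125.
At the order-2 pole -4/9 set g(λ) = (λ - (-4/9))^2*f(λ) = (8*λ/9 - 29/27)/(λ + 1)**2.
Order-2 pole: residue = g'(a); g'(-4/9) = 2502/125, so the residue is 2502/125.
List the singular points by increasing real part (a conjugate pair: the negative imaginary part first).

Radius of convergence at 0: 4/9.
At -1: a pole of order 2; residue -2502/125.
At -4/9: a pole of order 2; residue 2502/125.


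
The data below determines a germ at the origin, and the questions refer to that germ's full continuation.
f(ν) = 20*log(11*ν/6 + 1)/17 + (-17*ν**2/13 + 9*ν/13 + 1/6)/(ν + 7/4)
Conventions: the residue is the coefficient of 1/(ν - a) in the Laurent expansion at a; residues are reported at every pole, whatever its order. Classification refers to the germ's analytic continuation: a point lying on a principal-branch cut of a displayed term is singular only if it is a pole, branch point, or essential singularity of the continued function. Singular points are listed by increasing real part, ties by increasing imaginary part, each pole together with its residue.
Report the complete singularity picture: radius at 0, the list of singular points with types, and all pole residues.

Radius of convergence at 0: 6/11.
At -7/4: a pole of order 1; residue -3151/624.
At -6/11: a logarithmic branch point.

Denominator factor (ν + 7/4): pole of order 1 at -7/4, modulus 7/4.
Branch term (20/17)*log(1 - ν/(-6/11)): its argument vanishes at ν = -6/11, a logarithmic branch point, modulus 6/11.
The radius of convergence is the smallest modulus among the singular points: 6/11.
The branch term is analytic at -7/4 and contributes nothing to the residue; only the rational part matters.
At the order-1 pole -7/4 set g(ν) = (ν - (-7/4))*(rational part) = -17*ν**2/13 + 9*ν/13 + 1/6.
Simple pole: residue = g(a) at a = -7/4, which is -3151/624.
List the singular points by increasing real part (a conjugate pair: the negative imaginary part first).


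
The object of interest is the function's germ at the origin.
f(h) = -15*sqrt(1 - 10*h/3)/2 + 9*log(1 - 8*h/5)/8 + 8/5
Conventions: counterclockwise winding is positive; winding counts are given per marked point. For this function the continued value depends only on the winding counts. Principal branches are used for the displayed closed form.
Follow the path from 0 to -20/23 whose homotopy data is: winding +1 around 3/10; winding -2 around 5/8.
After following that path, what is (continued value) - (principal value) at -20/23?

Continued minus principal equals ((5/23)*sqrt(18561)) - ((9/2)*pi)*i.

The rational part is single-valued and drops out of the difference; each branch term changes only by its own monodromy.
(-15/2)*sqrt(1 - h/(3/10)): winding +1 is odd, the square root flips sign, contributing -2*(-15/2)*sqrt(1 - (-20/23)/(3/10)) = -2*(-15/2)*sqrt(269/69) = (5/23)*sqrt(18561).
(9/8)*log(1 - h/(5/8)): each positive loop around 5/8 adds 2*pi*i to the log, so winding -2 contributes (9/8)*(-2)*2*pi*i = -(9/2)*pi*i.
Summing the contributions at h = -20/23 gives ((5/23)*sqrt(18561)) - ((9/2)*pi)*i.


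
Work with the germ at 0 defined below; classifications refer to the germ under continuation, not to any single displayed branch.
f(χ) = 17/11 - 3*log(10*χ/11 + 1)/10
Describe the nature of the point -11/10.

The point is a logarithmic branch point.

The term (-3/10)*log(1 - χ/(-11/10)) has argument 1 - -11/10/(-11/10) = 0 at -11/10: a logarithmic (infinitely-sheeted) branch point; the remaining terms are analytic or single-valued there.


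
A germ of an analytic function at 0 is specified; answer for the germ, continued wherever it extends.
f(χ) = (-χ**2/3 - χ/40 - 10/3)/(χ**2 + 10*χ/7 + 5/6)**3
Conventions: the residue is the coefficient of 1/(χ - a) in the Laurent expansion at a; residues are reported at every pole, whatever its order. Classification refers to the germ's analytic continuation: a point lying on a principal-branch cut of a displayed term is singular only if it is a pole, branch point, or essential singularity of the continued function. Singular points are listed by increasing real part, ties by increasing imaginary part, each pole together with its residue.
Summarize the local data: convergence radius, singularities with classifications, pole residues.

Radius of convergence at 0: (1/6)*sqrt(30).
At (-5/7) - ((1/42)*sqrt(570))*i: a pole of order 3; residue -((12783953/27436000)*sqrt(570))*i.
At (-5/7) + ((1/42)*sqrt(570))*i: a pole of order 3; residue ((12783953/27436000)*sqrt(570))*i.


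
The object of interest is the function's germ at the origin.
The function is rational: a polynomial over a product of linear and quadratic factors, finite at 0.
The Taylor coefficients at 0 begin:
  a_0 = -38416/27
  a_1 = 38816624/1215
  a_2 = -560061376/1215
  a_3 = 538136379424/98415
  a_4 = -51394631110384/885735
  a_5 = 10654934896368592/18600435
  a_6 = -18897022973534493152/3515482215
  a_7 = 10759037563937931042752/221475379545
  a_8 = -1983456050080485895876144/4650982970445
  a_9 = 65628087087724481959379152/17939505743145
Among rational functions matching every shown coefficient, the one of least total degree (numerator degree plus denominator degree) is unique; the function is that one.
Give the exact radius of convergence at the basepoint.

The radius of convergence is 1/7.

No rational of total degree below 8 reproduces all 10 coefficients; solving the [1/7] Pade equations on them gives f(λ) = (23*λ/10 - 21/4)/((λ + 1/7)**3*(λ**2 + 4*λ/7 + 9/8)**2), whose expansion matches every shown term.
Denominator factor (λ**2 + 4*λ/7 + 9/8)^2: discriminant -409/98, complex-conjugate roots (-2/7) + ((1/28)*sqrt(818))*i and (-2/7) - ((1/28)*sqrt(818))*i; poles of order 2, moduli (3/4)*sqrt(2) and (3/4)*sqrt(2).
Denominator factor (λ + 1/7)^3: pole of order 3 at -1/7, modulus 1/7.
The radius of convergence is the smallest modulus among the singular points: 1/7.


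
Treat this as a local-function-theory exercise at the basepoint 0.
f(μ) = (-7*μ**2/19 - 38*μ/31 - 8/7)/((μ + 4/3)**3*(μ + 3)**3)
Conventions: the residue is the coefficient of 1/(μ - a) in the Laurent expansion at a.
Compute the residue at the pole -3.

At the order-3 pole -3 set g(μ) = (μ - (-3))^3*f(μ) = (-7*μ**2/19 - 38*μ/31 - 8/7)/(μ + 4/3)**3.
Order-3 pole: residue = g''(a)/2; g''(-3) = 1577286/12884375, so the residue is 788643/12884375.

The residue is 788643/12884375.


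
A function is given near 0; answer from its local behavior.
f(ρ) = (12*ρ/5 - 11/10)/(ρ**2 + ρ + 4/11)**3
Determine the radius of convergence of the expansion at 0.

Denominator factor (ρ**2 + ρ + 4/11)^3: discriminant -5/11, complex-conjugate roots (-1/2) + ((1/22)*sqrt(55))*i and (-1/2) - ((1/22)*sqrt(55))*i; poles of order 3, moduli (2/11)*sqrt(11) and (2/11)*sqrt(11).
The radius of convergence is the smallest modulus among the singular points: (2/11)*sqrt(11).

The radius of convergence is (2/11)*sqrt(11).


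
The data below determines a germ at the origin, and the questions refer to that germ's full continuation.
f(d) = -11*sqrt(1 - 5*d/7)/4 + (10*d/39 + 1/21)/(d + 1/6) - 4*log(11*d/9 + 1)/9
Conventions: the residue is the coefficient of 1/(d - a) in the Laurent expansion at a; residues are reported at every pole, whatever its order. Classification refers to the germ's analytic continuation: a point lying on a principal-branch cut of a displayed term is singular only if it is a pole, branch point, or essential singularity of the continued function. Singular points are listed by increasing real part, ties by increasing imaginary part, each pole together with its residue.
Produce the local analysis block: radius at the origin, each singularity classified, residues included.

Denominator factor (d + 1/6): pole of order 1 at -1/6, modulus 1/6.
Branch term (-4/9)*log(1 - d/(-9/11)): its argument vanishes at d = -9/11, a logarithmic branch point, modulus 9/11.
Branch term (-11/4)*sqrt(1 - d/(7/5)): its argument vanishes at d = 7/5, a square-root branch point, modulus 7/5.
The radius of convergence is the smallest modulus among the singular points: 1/6.
The branch terms are analytic at -1/6 and contribute nothing to the residue; only the rational part matters.
At the order-1 pole -1/6 set g(d) = (d - (-1/6))*(rational part) = 10*d/39 + 1/21.
Simple pole: residue = g(a) at a = -1/6, which is 4/819.
List the singular points by increasing real part (a conjugate pair: the negative imaginary part first).

Radius of convergence at 0: 1/6.
At -9/11: a logarithmic branch point.
At -1/6: a pole of order 1; residue 4/819.
At 7/5: an algebraic (square-root) branch point.
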